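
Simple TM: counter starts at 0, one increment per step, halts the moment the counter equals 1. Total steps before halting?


Counter starts at 0. Counting sequence:
  Step 1: counter = 1
Counter reached 1 -> halt
Total steps = 1

1


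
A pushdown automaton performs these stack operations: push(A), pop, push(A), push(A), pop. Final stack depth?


Tracing stack operations:
  push(A) -> stack = [A], depth=1
  pop -> removed A, stack = [], depth=0
  push(A) -> stack = [A], depth=1
  push(A) -> stack = [A,A], depth=2
  pop -> removed A, stack = [A], depth=1
Final depth = 1

1


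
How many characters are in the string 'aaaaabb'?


String: 'aaaaabb'
Counting characters:
  'a' appears 5 time(s)
  'b' appears 2 time(s)
Total length = 5 + 2 = 7

7


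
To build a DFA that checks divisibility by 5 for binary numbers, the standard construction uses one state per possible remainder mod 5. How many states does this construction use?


Divisibility by 5 is tracked via the remainder mod 5: 0, 1, ..., 4
The construction assigns one state to each remainder
Number of remainders = 5

5


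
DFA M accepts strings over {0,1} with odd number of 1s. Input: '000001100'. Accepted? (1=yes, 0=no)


DFA has 2 states: q_even (start, accept=no) and q_odd
Processing string '000001100' character by character:
  Position 0: read '0', 1-count=0 -> q_even (no change)
  Position 1: read '0', 1-count=0 -> q_even (no change)
  Position 2: read '0', 1-count=0 -> q_even (no change)
  Position 3: read '0', 1-count=0 -> q_even (no change)
  Position 4: read '0', 1-count=0 -> q_even (no change)
  Position 5: read '1', 1-count=1 -> q_odd
  Position 6: read '1', 1-count=2 -> q_even
  Position 7: read '0', 1-count=2 -> q_even (no change)
  Position 8: read '0', 1-count=2 -> q_even (no change)
Final state: q_even, total 1s = 2 (even); the DFA requires an odd count -> reject

0


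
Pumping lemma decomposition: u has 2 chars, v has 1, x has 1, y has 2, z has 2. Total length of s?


|s| = |u| + |v| + |x| + |y| + |z|
= 2 + 1 + 1 + 2 + 2
= 3 + 1 + 4
= 4 + 4
= 8

8


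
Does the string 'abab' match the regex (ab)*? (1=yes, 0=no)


Pattern: (ab)*
String: 'abab'
Pattern requires: zero or more repetitions of 'ab'
Pairs: ['ab', 'ab']
All pairs are 'ab'? Yes
Result: 1

1


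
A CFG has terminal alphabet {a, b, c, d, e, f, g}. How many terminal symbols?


Terminal symbols: a, b, c, d, e, f, g
Counting each: a (#1), b (#2), c (#3), d (#4), e (#5), f (#6), g (#7)
Total = 7

7


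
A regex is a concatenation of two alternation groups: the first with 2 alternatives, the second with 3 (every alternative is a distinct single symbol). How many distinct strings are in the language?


First group: 2 alternatives
Second group: 3 alternatives
Concatenation: each choice from group 1 pairs with each from group 2
Total = 2 x 3 = 6

6


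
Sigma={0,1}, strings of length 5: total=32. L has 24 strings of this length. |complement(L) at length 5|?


Alphabet: {0,1}
String length: 5
Total strings of length 5 = 2^5 = 32
Strings in L = 24
Complement = total - |L|
= 32 - 24
= 8

8


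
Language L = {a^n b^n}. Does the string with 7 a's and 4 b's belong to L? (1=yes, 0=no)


Language requires equal numbers of a's and b's
PDA pushes for each 'a', pops for each 'b'
Number of a's = 7
Number of b's = 4
7 != 4 -> Reject

0


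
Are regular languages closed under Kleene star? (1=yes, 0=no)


Regular languages are closed under:
- Union (DFA product construction)
- Intersection (DFA product construction)
- Complement (swap accept/reject states)
- Concatenation (NFA construction)
- Kleene star (NFA construction)
Kleene star is in this list
Therefore: closed

1


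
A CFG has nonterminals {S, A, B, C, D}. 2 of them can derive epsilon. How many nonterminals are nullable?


Nonterminals: {S, A, B, C, D}
A nonterminal is nullable if it can derive epsilon
Counting nullable nonterminals: 2
Total nullable = 2

2


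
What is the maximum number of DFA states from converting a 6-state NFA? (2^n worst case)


NFA has 6 states
Subset construction: each DFA state = subset of NFA states
Maximum subsets = 2^6
2^6 = 64

64


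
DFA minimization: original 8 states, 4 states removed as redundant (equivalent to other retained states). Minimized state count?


Original DFA: 8 states
Redundant states removed: 4
Minimized states = original - removed
= 8 - 4
= 4

4


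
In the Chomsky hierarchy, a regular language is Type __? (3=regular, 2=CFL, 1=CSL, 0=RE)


Chomsky hierarchy levels:
  Type 3: Regular (DFA/NFA/regex)
  Type 2: Context-free (PDA)
  Type 1: Context-sensitive
  Type 0: Recursively enumerable (TM)
'regular' corresponds to Type 3

3


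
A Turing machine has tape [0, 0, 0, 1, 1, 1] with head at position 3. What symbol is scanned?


Tape: [0, 0, 0, 1, 1, 1]
Positions: 0 1 2 3 4 5
Values:    0 0 0 1 1 1
Head at position 3
tape[3] = 1

1


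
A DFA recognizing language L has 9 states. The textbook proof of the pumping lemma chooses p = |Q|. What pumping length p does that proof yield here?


Pumping lemma for regular languages (standard proof):
Take p = |Q|, the number of DFA states.
Any string of length >= |Q| passes through |Q|+1 states while reading its first |Q| symbols,
so by pigeonhole some state repeats, giving the loop that can be pumped.
Here |Q| = 9
Therefore the proof uses p = 9

9


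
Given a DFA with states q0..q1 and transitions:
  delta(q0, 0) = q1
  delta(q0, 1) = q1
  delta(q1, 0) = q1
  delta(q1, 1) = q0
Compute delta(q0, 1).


Looking up transition function:
delta(q0, 1) in the table
Row: q0, Column: 1
Result: q1

q1


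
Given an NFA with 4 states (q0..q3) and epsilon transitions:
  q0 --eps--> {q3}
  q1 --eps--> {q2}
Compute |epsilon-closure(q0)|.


Starting from q0
Initialize closure = {q0}
Follow epsilon from q0 -> add q3
Final closure: {q0, q3}
Size = 2

2


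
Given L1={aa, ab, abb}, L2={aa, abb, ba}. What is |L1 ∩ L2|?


L1 = {aa, ab, abb}
L2 = {aa, abb, ba}
Checking each string in L1 against L2:
  'aa': in L2? Yes
  'ab': in L2? No
  'abb': in L2? Yes
Intersection = {aa, abb}
|L1 ∩ L2| = 2

2


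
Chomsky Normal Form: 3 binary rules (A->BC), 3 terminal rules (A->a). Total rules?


CNF allows two rule forms:
  A -> BC (binary): 3 rules
  A -> a (terminal): 3 rules
Total = 3 + 3 = 6

6


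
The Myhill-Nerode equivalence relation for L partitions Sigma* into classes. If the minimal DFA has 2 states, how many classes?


Myhill-Nerode theorem:
Number of equivalence classes = number of states in minimal DFA
Minimal DFA states = 2
Therefore equivalence classes = 2

2


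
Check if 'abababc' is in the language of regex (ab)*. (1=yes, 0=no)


Pattern: (ab)*
String: 'abababc'
Pattern requires: zero or more repetitions of 'ab'
Length 7 is odd -> cannot be (ab)* -> no match
Result: 0

0


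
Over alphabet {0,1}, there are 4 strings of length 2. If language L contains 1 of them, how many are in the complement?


Alphabet: {0,1}
String length: 2
Total strings of length 2 = 2^2 = 4
Strings in L = 1
Complement = total - |L|
= 4 - 1
= 3

3


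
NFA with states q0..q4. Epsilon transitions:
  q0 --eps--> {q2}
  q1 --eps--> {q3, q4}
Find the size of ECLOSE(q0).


Starting from q0
Initialize closure = {q0}
Follow epsilon from q0 -> add q2
Final closure: {q0, q2}
Size = 2

2


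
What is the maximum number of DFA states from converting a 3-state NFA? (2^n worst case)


NFA has 3 states
Subset construction: each DFA state = subset of NFA states
Maximum subsets = 2^3
2^3 = 8

8


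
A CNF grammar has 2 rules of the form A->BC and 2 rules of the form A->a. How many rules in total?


CNF allows two rule forms:
  A -> BC (binary): 2 rules
  A -> a (terminal): 2 rules
Total = 2 + 2 = 4

4


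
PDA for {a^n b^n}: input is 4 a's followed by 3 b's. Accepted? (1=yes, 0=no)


Language requires equal numbers of a's and b's
PDA pushes for each 'a', pops for each 'b'
Number of a's = 4
Number of b's = 3
4 != 3 -> Reject

0


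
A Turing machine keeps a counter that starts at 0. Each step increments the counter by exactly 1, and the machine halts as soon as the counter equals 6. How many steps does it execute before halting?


Counter starts at 0. Counting sequence:
  Step 1: counter = 1
  Step 2: counter = 2
  Step 3: counter = 3
  Step 4: counter = 4
  Step 5: counter = 5
  Step 6: counter = 6
Counter reached 6 -> halt
Total steps = 6

6


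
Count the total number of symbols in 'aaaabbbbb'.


String: 'aaaabbbbb'
Counting characters:
  'a' appears 4 time(s)
  'b' appears 5 time(s)
Total length = 4 + 5 = 9

9


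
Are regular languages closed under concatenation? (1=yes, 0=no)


Regular languages are closed under all standard operations:
- Union: Yes (product construction)
- Intersection: Yes (product construction)
- Complement: Yes (swap accept/reject)
- Concatenation: Yes (NFA construction)
Operation: concatenation -> Closed

1


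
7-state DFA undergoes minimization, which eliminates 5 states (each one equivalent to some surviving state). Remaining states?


Original DFA: 7 states
Redundant states removed: 5
Minimized states = original - removed
= 7 - 5
= 2

2


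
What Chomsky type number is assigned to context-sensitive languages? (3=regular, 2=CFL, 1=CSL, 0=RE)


Chomsky hierarchy levels:
  Type 3: Regular (DFA/NFA/regex)
  Type 2: Context-free (PDA)
  Type 1: Context-sensitive
  Type 0: Recursively enumerable (TM)
'context-sensitive' corresponds to Type 1

1


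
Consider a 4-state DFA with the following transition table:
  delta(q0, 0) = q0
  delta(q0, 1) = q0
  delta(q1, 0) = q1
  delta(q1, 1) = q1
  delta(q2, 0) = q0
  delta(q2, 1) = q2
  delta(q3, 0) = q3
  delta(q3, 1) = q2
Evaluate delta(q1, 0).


Looking up transition function:
delta(q1, 0) in the table
Row: q1, Column: 0
Result: q1

q1


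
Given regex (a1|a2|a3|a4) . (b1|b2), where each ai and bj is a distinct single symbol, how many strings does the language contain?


First group: 4 alternatives
Second group: 2 alternatives
Concatenation: each choice from group 1 pairs with each from group 2
Total = 4 x 2 = 8

8


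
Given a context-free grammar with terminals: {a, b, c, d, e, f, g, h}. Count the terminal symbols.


Terminal symbols: a, b, c, d, e, f, g, h
Counting each: a (#1), b (#2), c (#3), d (#4), e (#5), f (#6), g (#7), h (#8)
Total = 8

8


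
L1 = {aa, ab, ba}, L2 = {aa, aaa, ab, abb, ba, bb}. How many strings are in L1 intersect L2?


L1 = {aa, ab, ba}
L2 = {aa, aaa, ab, abb, ba, bb}
Checking each string in L1 against L2:
  'aa': in L2? Yes
  'ab': in L2? Yes
  'ba': in L2? Yes
Intersection = {aa, ab, ba}
|L1 ∩ L2| = 3

3


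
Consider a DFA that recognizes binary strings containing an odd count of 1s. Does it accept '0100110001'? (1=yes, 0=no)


DFA has 2 states: q_even (start, accept=no) and q_odd
Processing string '0100110001' character by character:
  Position 0: read '0', 1-count=0 -> q_even (no change)
  Position 1: read '1', 1-count=1 -> q_odd
  Position 2: read '0', 1-count=1 -> q_odd (no change)
  Position 3: read '0', 1-count=1 -> q_odd (no change)
  Position 4: read '1', 1-count=2 -> q_even
  Position 5: read '1', 1-count=3 -> q_odd
  Position 6: read '0', 1-count=3 -> q_odd (no change)
  Position 7: read '0', 1-count=3 -> q_odd (no change)
  Position 8: read '0', 1-count=3 -> q_odd (no change)
  Position 9: read '1', 1-count=4 -> q_even
Final state: q_even, total 1s = 4 (even); the DFA requires an odd count -> reject

0


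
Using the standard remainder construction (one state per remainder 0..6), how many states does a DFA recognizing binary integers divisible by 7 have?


Divisibility by 7 is tracked via the remainder mod 7: 0, 1, ..., 6
The construction assigns one state to each remainder
Number of remainders = 7

7


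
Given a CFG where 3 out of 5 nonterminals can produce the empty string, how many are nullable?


Nonterminals: {S, A, B, C, D}
A nonterminal is nullable if it can derive epsilon
Counting nullable nonterminals: 3
Total nullable = 3

3


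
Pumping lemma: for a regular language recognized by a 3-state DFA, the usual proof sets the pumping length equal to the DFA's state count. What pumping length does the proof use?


Pumping lemma for regular languages (standard proof):
Take p = |Q|, the number of DFA states.
Any string of length >= |Q| passes through |Q|+1 states while reading its first |Q| symbols,
so by pigeonhole some state repeats, giving the loop that can be pumped.
Here |Q| = 3
Therefore the proof uses p = 3

3


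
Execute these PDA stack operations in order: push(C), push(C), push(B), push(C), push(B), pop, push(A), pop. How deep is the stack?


Tracing stack operations:
  push(C) -> stack = [C], depth=1
  push(C) -> stack = [C,C], depth=2
  push(B) -> stack = [C,C,B], depth=3
  push(C) -> stack = [C,C,B,C], depth=4
  push(B) -> stack = [C,C,B,C,B], depth=5
  pop -> removed B, stack = [C,C,B,C], depth=4
  push(A) -> stack = [C,C,B,C,A], depth=5
  pop -> removed A, stack = [C,C,B,C], depth=4
Final depth = 4

4


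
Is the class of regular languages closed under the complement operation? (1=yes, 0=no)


Regular languages are closed under:
- Union (DFA product construction)
- Intersection (DFA product construction)
- Complement (swap accept/reject states)
- Concatenation (NFA construction)
- Kleene star (NFA construction)
complement is in this list
Therefore: closed

1


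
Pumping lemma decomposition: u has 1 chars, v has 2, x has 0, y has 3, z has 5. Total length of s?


|s| = |u| + |v| + |x| + |y| + |z|
= 1 + 2 + 0 + 3 + 5
= 3 + 0 + 8
= 3 + 8
= 11

11


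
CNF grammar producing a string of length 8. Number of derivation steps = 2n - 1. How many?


Chomsky Normal Form derivation:
String length n = 8
Each step either:
  - Splits a nonterminal into two (n-1 such steps)
  - Converts a nonterminal to terminal (n such steps)
Total = (n-1) + n = 2n - 1
= 2(8) - 1
= 16 - 1
= 15

15


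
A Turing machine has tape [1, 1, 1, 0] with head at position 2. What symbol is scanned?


Tape: [1, 1, 1, 0]
Positions: 0 1 2 3
Values:    1 1 1 0
Head at position 2
tape[2] = 1

1


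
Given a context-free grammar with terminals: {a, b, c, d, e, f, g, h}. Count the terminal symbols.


Terminal symbols: a, b, c, d, e, f, g, h
Counting each: a (#1), b (#2), c (#3), d (#4), e (#5), f (#6), g (#7), h (#8)
Total = 8

8


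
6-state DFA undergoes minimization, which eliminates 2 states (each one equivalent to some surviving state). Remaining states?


Original DFA: 6 states
Redundant states removed: 2
Minimized states = original - removed
= 6 - 2
= 4

4


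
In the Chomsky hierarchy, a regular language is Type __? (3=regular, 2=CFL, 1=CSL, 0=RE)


Chomsky hierarchy levels:
  Type 3: Regular (DFA/NFA/regex)
  Type 2: Context-free (PDA)
  Type 1: Context-sensitive
  Type 0: Recursively enumerable (TM)
'regular' corresponds to Type 3

3


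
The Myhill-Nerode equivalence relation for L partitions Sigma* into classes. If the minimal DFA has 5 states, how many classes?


Myhill-Nerode theorem:
Number of equivalence classes = number of states in minimal DFA
Minimal DFA states = 5
Therefore equivalence classes = 5

5


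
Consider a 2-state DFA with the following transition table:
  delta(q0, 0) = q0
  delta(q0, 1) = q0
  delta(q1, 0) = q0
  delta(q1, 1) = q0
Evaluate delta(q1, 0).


Looking up transition function:
delta(q1, 0) in the table
Row: q1, Column: 0
Result: q0

q0


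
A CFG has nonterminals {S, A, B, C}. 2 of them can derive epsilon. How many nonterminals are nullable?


Nonterminals: {S, A, B, C}
A nonterminal is nullable if it can derive epsilon
Counting nullable nonterminals: 2
Total nullable = 2

2


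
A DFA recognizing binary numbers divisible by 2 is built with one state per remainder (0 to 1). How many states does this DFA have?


Divisibility by 2 is tracked via the remainder mod 2: 0, 1, ..., 1
The construction assigns one state to each remainder
Number of remainders = 2

2


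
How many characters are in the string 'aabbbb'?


String: 'aabbbb'
Counting characters:
  'a' appears 2 time(s)
  'b' appears 4 time(s)
Total length = 2 + 4 = 6

6


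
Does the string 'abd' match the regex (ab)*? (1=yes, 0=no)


Pattern: (ab)*
String: 'abd'
Pattern requires: zero or more repetitions of 'ab'
Length 3 is odd -> cannot be (ab)* -> no match
Result: 0

0


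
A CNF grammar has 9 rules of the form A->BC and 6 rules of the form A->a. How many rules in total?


CNF allows two rule forms:
  A -> BC (binary): 9 rules
  A -> a (terminal): 6 rules
Total = 9 + 6 = 15

15


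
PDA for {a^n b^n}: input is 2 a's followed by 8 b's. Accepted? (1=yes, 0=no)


Language requires equal numbers of a's and b's
PDA pushes for each 'a', pops for each 'b'
Number of a's = 2
Number of b's = 8
2 != 8 -> Reject

0


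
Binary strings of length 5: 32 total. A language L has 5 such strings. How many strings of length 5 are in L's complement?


Alphabet: {0,1}
String length: 5
Total strings of length 5 = 2^5 = 32
Strings in L = 5
Complement = total - |L|
= 32 - 5
= 27

27


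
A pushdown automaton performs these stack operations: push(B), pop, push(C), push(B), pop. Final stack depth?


Tracing stack operations:
  push(B) -> stack = [B], depth=1
  pop -> removed B, stack = [], depth=0
  push(C) -> stack = [C], depth=1
  push(B) -> stack = [C,B], depth=2
  pop -> removed B, stack = [C], depth=1
Final depth = 1

1


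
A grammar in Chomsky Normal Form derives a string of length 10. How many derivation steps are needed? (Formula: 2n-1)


Chomsky Normal Form derivation:
String length n = 10
Each step either:
  - Splits a nonterminal into two (n-1 such steps)
  - Converts a nonterminal to terminal (n such steps)
Total = (n-1) + n = 2n - 1
= 2(10) - 1
= 20 - 1
= 19

19


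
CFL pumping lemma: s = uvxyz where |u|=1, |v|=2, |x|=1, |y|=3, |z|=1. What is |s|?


|s| = |u| + |v| + |x| + |y| + |z|
= 1 + 2 + 1 + 3 + 1
= 3 + 1 + 4
= 4 + 4
= 8

8


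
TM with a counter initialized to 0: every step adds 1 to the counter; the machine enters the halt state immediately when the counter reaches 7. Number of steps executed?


Counter starts at 0. Counting sequence:
  Step 1: counter = 1
  Step 2: counter = 2
  Step 3: counter = 3
  Step 4: counter = 4
  Step 5: counter = 5
  Step 6: counter = 6
  Step 7: counter = 7
Counter reached 7 -> halt
Total steps = 7

7


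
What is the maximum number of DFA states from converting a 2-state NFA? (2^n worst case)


NFA has 2 states
Subset construction: each DFA state = subset of NFA states
Maximum subsets = 2^2
2^2 = 4

4


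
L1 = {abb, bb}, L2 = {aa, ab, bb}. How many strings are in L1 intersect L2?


L1 = {abb, bb}
L2 = {aa, ab, bb}
Checking each string in L1 against L2:
  'abb': in L2? No
  'bb': in L2? Yes
Intersection = {bb}
|L1 ∩ L2| = 1

1


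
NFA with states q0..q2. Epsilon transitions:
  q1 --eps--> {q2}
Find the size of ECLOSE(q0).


Starting from q0
Initialize closure = {q0}
q0 has no outgoing epsilon transitions -> nothing to add
Final closure: {q0}
Size = 1

1


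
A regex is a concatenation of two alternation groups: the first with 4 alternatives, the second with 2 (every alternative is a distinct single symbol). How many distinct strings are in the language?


First group: 4 alternatives
Second group: 2 alternatives
Concatenation: each choice from group 1 pairs with each from group 2
Total = 4 x 2 = 8

8


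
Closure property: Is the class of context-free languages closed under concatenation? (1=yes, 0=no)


CFL closure properties:
  Closed under: union, concatenation, Kleene star
  NOT closed under: intersection, complement
Operation 'concatenation' is in closed list -> Yes (closed)

1


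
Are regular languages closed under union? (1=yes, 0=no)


Regular languages are closed under:
- Union (DFA product construction)
- Intersection (DFA product construction)
- Complement (swap accept/reject states)
- Concatenation (NFA construction)
- Kleene star (NFA construction)
union is in this list
Therefore: closed

1


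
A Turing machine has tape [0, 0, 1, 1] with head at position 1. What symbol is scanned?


Tape: [0, 0, 1, 1]
Positions: 0 1 2 3
Values:    0 0 1 1
Head at position 1
tape[1] = 0

0


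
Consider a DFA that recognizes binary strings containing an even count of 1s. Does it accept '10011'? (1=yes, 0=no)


DFA has 2 states: q_even (start, accept=yes) and q_odd
Processing string '10011' character by character:
  Position 0: read '1', 1-count=1 -> q_odd
  Position 1: read '0', 1-count=1 -> q_odd (no change)
  Position 2: read '0', 1-count=1 -> q_odd (no change)
  Position 3: read '1', 1-count=2 -> q_even
  Position 4: read '1', 1-count=3 -> q_odd
Final state: q_odd, total 1s = 3 (odd); the DFA requires an even count -> reject

0


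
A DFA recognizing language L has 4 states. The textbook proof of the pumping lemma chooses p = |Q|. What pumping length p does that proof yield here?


Pumping lemma for regular languages (standard proof):
Take p = |Q|, the number of DFA states.
Any string of length >= |Q| passes through |Q|+1 states while reading its first |Q| symbols,
so by pigeonhole some state repeats, giving the loop that can be pumped.
Here |Q| = 4
Therefore the proof uses p = 4

4


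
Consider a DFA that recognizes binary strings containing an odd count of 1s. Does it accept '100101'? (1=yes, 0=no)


DFA has 2 states: q_even (start, accept=no) and q_odd
Processing string '100101' character by character:
  Position 0: read '1', 1-count=1 -> q_odd
  Position 1: read '0', 1-count=1 -> q_odd (no change)
  Position 2: read '0', 1-count=1 -> q_odd (no change)
  Position 3: read '1', 1-count=2 -> q_even
  Position 4: read '0', 1-count=2 -> q_even (no change)
  Position 5: read '1', 1-count=3 -> q_odd
Final state: q_odd, total 1s = 3 (odd); the DFA requires an odd count -> accept

1


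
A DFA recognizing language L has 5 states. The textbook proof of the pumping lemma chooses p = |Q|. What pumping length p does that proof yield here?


Pumping lemma for regular languages (standard proof):
Take p = |Q|, the number of DFA states.
Any string of length >= |Q| passes through |Q|+1 states while reading its first |Q| symbols,
so by pigeonhole some state repeats, giving the loop that can be pumped.
Here |Q| = 5
Therefore the proof uses p = 5

5


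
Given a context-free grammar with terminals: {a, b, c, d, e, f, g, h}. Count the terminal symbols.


Terminal symbols: a, b, c, d, e, f, g, h
Counting each: a (#1), b (#2), c (#3), d (#4), e (#5), f (#6), g (#7), h (#8)
Total = 8

8


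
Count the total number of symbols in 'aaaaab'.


String: 'aaaaab'
Counting characters:
  'a' appears 5 time(s)
  'b' appears 1 time(s)
Total length = 5 + 1 = 6

6


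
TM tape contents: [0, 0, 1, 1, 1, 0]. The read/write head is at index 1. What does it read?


Tape: [0, 0, 1, 1, 1, 0]
Positions: 0 1 2 3 4 5
Values:    0 0 1 1 1 0
Head at position 1
tape[1] = 0

0


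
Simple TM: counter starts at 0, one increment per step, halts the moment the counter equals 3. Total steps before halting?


Counter starts at 0. Counting sequence:
  Step 1: counter = 1
  Step 2: counter = 2
  Step 3: counter = 3
Counter reached 3 -> halt
Total steps = 3

3


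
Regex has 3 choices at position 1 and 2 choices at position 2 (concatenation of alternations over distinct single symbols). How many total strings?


First group: 3 alternatives
Second group: 2 alternatives
Concatenation: each choice from group 1 pairs with each from group 2
Total = 3 x 2 = 6

6


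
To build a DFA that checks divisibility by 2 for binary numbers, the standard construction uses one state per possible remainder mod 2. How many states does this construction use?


Divisibility by 2 is tracked via the remainder mod 2: 0, 1, ..., 1
The construction assigns one state to each remainder
Number of remainders = 2

2


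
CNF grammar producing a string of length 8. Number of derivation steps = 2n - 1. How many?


Chomsky Normal Form derivation:
String length n = 8
Each step either:
  - Splits a nonterminal into two (n-1 such steps)
  - Converts a nonterminal to terminal (n such steps)
Total = (n-1) + n = 2n - 1
= 2(8) - 1
= 16 - 1
= 15

15


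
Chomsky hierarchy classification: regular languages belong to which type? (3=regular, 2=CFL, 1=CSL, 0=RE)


Chomsky hierarchy levels:
  Type 3: Regular (DFA/NFA/regex)
  Type 2: Context-free (PDA)
  Type 1: Context-sensitive
  Type 0: Recursively enumerable (TM)
'regular' corresponds to Type 3

3


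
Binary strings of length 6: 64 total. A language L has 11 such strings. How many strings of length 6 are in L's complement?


Alphabet: {0,1}
String length: 6
Total strings of length 6 = 2^6 = 64
Strings in L = 11
Complement = total - |L|
= 64 - 11
= 53

53


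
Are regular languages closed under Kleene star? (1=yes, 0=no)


Regular languages are closed under:
- Union (DFA product construction)
- Intersection (DFA product construction)
- Complement (swap accept/reject states)
- Concatenation (NFA construction)
- Kleene star (NFA construction)
Kleene star is in this list
Therefore: closed

1


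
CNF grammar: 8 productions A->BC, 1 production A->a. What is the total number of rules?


CNF allows two rule forms:
  A -> BC (binary): 8 rules
  A -> a (terminal): 1 rule
Total = 8 + 1 = 9

9


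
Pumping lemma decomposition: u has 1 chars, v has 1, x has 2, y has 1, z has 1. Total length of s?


|s| = |u| + |v| + |x| + |y| + |z|
= 1 + 1 + 2 + 1 + 1
= 2 + 2 + 2
= 4 + 2
= 6

6


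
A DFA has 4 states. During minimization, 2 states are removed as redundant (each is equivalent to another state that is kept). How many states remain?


Original DFA: 4 states
Redundant states removed: 2
Minimized states = original - removed
= 4 - 2
= 2

2


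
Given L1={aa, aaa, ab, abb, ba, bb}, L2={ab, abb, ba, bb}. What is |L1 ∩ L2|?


L1 = {aa, aaa, ab, abb, ba, bb}
L2 = {ab, abb, ba, bb}
Checking each string in L1 against L2:
  'aa': in L2? No
  'aaa': in L2? No
  'ab': in L2? Yes
  'abb': in L2? Yes
  'ba': in L2? Yes
  'bb': in L2? Yes
Intersection = {ab, abb, ba, bb}
|L1 ∩ L2| = 4

4


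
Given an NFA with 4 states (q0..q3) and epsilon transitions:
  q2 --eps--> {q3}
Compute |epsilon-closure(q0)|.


Starting from q0
Initialize closure = {q0}
q0 has no outgoing epsilon transitions -> nothing to add
Final closure: {q0}
Size = 1

1


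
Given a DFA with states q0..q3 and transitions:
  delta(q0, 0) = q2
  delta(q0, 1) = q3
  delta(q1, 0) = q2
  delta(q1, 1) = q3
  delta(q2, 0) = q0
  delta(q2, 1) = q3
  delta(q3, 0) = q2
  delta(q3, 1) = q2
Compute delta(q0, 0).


Looking up transition function:
delta(q0, 0) in the table
Row: q0, Column: 0
Result: q2

q2


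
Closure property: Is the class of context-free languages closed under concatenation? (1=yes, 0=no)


CFL closure properties:
  Closed under: union, concatenation, Kleene star
  NOT closed under: intersection, complement
Operation 'concatenation' is in closed list -> Yes (closed)

1


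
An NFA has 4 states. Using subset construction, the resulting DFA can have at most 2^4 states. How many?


NFA has 4 states
Subset construction: each DFA state = subset of NFA states
Maximum subsets = 2^4
2^4 = 16

16


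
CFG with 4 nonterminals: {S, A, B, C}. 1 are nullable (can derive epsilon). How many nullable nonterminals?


Nonterminals: {S, A, B, C}
A nonterminal is nullable if it can derive epsilon
Counting nullable nonterminals: 1
Total nullable = 1

1


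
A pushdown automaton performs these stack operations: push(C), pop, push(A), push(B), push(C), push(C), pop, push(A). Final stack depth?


Tracing stack operations:
  push(C) -> stack = [C], depth=1
  pop -> removed C, stack = [], depth=0
  push(A) -> stack = [A], depth=1
  push(B) -> stack = [A,B], depth=2
  push(C) -> stack = [A,B,C], depth=3
  push(C) -> stack = [A,B,C,C], depth=4
  pop -> removed C, stack = [A,B,C], depth=3
  push(A) -> stack = [A,B,C,A], depth=4
Final depth = 4

4


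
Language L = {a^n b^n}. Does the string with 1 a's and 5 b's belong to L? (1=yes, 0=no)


Language requires equal numbers of a's and b's
PDA pushes for each 'a', pops for each 'b'
Number of a's = 1
Number of b's = 5
1 != 5 -> Reject

0


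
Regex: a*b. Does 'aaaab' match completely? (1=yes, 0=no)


Pattern: a*b
String: 'aaaab'
Pattern requires: zero or more 'a's followed by exactly one 'b'
Found 4 leading 'a's
Remaining: 'b'
Remaining is exactly 'b' -> match
Result: 1

1


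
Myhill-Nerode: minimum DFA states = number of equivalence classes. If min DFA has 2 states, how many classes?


Myhill-Nerode theorem:
Number of equivalence classes = number of states in minimal DFA
Minimal DFA states = 2
Therefore equivalence classes = 2

2


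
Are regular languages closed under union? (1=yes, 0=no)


Regular languages are closed under:
- Union (DFA product construction)
- Intersection (DFA product construction)
- Complement (swap accept/reject states)
- Concatenation (NFA construction)
- Kleene star (NFA construction)
union is in this list
Therefore: closed

1


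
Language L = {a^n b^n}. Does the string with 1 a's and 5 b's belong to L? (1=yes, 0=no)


Language requires equal numbers of a's and b's
PDA pushes for each 'a', pops for each 'b'
Number of a's = 1
Number of b's = 5
1 != 5 -> Reject

0


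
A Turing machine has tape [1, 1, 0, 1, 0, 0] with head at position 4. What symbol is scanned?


Tape: [1, 1, 0, 1, 0, 0]
Positions: 0 1 2 3 4 5
Values:    1 1 0 1 0 0
Head at position 4
tape[4] = 0

0


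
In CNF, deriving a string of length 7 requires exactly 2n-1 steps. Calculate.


Chomsky Normal Form derivation:
String length n = 7
Each step either:
  - Splits a nonterminal into two (n-1 such steps)
  - Converts a nonterminal to terminal (n such steps)
Total = (n-1) + n = 2n - 1
= 2(7) - 1
= 14 - 1
= 13

13


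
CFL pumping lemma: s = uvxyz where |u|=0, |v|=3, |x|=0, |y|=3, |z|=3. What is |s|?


|s| = |u| + |v| + |x| + |y| + |z|
= 0 + 3 + 0 + 3 + 3
= 3 + 0 + 6
= 3 + 6
= 9

9


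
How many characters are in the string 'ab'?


String: 'ab'
Counting characters:
  'a' appears 1 time(s)
  'b' appears 1 time(s)
Total length = 1 + 1 = 2

2


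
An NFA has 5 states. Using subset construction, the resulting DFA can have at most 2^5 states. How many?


NFA has 5 states
Subset construction: each DFA state = subset of NFA states
Maximum subsets = 2^5
2^5 = 32

32


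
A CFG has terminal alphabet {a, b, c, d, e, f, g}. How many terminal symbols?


Terminal symbols: a, b, c, d, e, f, g
Counting each: a (#1), b (#2), c (#3), d (#4), e (#5), f (#6), g (#7)
Total = 7

7


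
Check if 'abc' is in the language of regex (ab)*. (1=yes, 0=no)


Pattern: (ab)*
String: 'abc'
Pattern requires: zero or more repetitions of 'ab'
Length 3 is odd -> cannot be (ab)* -> no match
Result: 0

0


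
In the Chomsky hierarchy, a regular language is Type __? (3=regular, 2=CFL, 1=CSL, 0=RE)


Chomsky hierarchy levels:
  Type 3: Regular (DFA/NFA/regex)
  Type 2: Context-free (PDA)
  Type 1: Context-sensitive
  Type 0: Recursively enumerable (TM)
'regular' corresponds to Type 3

3


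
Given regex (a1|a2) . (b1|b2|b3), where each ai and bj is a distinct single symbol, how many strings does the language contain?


First group: 2 alternatives
Second group: 3 alternatives
Concatenation: each choice from group 1 pairs with each from group 2
Total = 2 x 3 = 6

6


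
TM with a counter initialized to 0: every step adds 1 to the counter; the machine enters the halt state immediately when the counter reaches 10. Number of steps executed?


Counter starts at 0. Counting sequence:
  Step 1: counter = 1
  Step 2: counter = 2
  Step 3: counter = 3
  Step 4: counter = 4
  Step 5: counter = 5
  Step 6: counter = 6
  ...
  Step 10: counter = 10
Counter reached 10 -> halt
Total steps = 10

10


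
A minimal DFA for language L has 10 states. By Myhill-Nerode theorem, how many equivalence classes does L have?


Myhill-Nerode theorem:
Number of equivalence classes = number of states in minimal DFA
Minimal DFA states = 10
Therefore equivalence classes = 10

10


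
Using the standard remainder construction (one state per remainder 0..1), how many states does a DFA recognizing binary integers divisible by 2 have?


Divisibility by 2 is tracked via the remainder mod 2: 0, 1, ..., 1
The construction assigns one state to each remainder
Number of remainders = 2

2


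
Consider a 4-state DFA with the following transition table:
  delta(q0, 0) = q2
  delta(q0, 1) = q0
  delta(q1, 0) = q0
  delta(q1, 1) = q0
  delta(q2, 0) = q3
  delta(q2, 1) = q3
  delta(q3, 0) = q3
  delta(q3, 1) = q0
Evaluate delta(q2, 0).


Looking up transition function:
delta(q2, 0) in the table
Row: q2, Column: 0
Result: q3

q3


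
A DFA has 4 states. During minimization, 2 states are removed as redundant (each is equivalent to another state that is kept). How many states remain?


Original DFA: 4 states
Redundant states removed: 2
Minimized states = original - removed
= 4 - 2
= 2

2


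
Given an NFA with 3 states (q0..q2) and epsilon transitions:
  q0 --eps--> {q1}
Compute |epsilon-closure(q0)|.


Starting from q0
Initialize closure = {q0}
Follow epsilon from q0 -> add q1
Final closure: {q0, q1}
Size = 2

2


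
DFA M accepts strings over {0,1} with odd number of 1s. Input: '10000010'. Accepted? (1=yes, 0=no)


DFA has 2 states: q_even (start, accept=no) and q_odd
Processing string '10000010' character by character:
  Position 0: read '1', 1-count=1 -> q_odd
  Position 1: read '0', 1-count=1 -> q_odd (no change)
  Position 2: read '0', 1-count=1 -> q_odd (no change)
  Position 3: read '0', 1-count=1 -> q_odd (no change)
  Position 4: read '0', 1-count=1 -> q_odd (no change)
  Position 5: read '0', 1-count=1 -> q_odd (no change)
  Position 6: read '1', 1-count=2 -> q_even
  Position 7: read '0', 1-count=2 -> q_even (no change)
Final state: q_even, total 1s = 2 (even); the DFA requires an odd count -> reject

0


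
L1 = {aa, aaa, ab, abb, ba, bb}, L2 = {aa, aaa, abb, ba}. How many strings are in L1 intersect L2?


L1 = {aa, aaa, ab, abb, ba, bb}
L2 = {aa, aaa, abb, ba}
Checking each string in L1 against L2:
  'aa': in L2? Yes
  'aaa': in L2? Yes
  'ab': in L2? No
  'abb': in L2? Yes
  'ba': in L2? Yes
  'bb': in L2? No
Intersection = {aa, aaa, abb, ba}
|L1 ∩ L2| = 4

4


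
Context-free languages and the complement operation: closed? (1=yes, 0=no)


CFL closure properties:
  Closed under: union, concatenation, Kleene star
  NOT closed under: intersection, complement
Operation 'complement' is in not-closed list -> No (not closed)

0


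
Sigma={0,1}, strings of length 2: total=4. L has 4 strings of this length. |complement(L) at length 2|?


Alphabet: {0,1}
String length: 2
Total strings of length 2 = 2^2 = 4
Strings in L = 4
Complement = total - |L|
= 4 - 4
= 0

0


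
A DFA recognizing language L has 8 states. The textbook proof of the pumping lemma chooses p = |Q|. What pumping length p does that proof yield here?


Pumping lemma for regular languages (standard proof):
Take p = |Q|, the number of DFA states.
Any string of length >= |Q| passes through |Q|+1 states while reading its first |Q| symbols,
so by pigeonhole some state repeats, giving the loop that can be pumped.
Here |Q| = 8
Therefore the proof uses p = 8

8


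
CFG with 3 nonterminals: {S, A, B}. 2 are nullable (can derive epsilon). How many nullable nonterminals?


Nonterminals: {S, A, B}
A nonterminal is nullable if it can derive epsilon
Counting nullable nonterminals: 2
Total nullable = 2

2


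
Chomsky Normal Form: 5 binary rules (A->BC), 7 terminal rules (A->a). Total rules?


CNF allows two rule forms:
  A -> BC (binary): 5 rules
  A -> a (terminal): 7 rules
Total = 5 + 7 = 12

12


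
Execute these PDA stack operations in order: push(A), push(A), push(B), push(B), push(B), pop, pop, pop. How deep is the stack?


Tracing stack operations:
  push(A) -> stack = [A], depth=1
  push(A) -> stack = [A,A], depth=2
  push(B) -> stack = [A,A,B], depth=3
  push(B) -> stack = [A,A,B,B], depth=4
  push(B) -> stack = [A,A,B,B,B], depth=5
  pop -> removed B, stack = [A,A,B,B], depth=4
  pop -> removed B, stack = [A,A,B], depth=3
  pop -> removed B, stack = [A,A], depth=2
Final depth = 2

2


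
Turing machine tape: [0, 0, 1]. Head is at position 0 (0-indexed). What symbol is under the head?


Tape: [0, 0, 1]
Positions: 0 1 2
Values:    0 0 1
Head at position 0
tape[0] = 0

0


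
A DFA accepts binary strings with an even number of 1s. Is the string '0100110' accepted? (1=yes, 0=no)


DFA has 2 states: q_even (start, accept=yes) and q_odd
Processing string '0100110' character by character:
  Position 0: read '0', 1-count=0 -> q_even (no change)
  Position 1: read '1', 1-count=1 -> q_odd
  Position 2: read '0', 1-count=1 -> q_odd (no change)
  Position 3: read '0', 1-count=1 -> q_odd (no change)
  Position 4: read '1', 1-count=2 -> q_even
  Position 5: read '1', 1-count=3 -> q_odd
  Position 6: read '0', 1-count=3 -> q_odd (no change)
Final state: q_odd, total 1s = 3 (odd); the DFA requires an even count -> reject

0


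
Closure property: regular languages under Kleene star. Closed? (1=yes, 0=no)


Regular languages are closed under:
- Union (DFA product construction)
- Intersection (DFA product construction)
- Complement (swap accept/reject states)
- Concatenation (NFA construction)
- Kleene star (NFA construction)
Kleene star is in this list
Therefore: closed

1


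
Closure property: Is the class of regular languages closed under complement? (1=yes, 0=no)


Regular languages are closed under all standard operations:
- Union: Yes (product construction)
- Intersection: Yes (product construction)
- Complement: Yes (swap accept/reject)
- Concatenation: Yes (NFA construction)
Operation: complement -> Closed

1


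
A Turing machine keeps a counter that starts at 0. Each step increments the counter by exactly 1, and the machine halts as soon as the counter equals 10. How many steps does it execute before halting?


Counter starts at 0. Counting sequence:
  Step 1: counter = 1
  Step 2: counter = 2
  Step 3: counter = 3
  Step 4: counter = 4
  Step 5: counter = 5
  Step 6: counter = 6
  ...
  Step 10: counter = 10
Counter reached 10 -> halt
Total steps = 10

10


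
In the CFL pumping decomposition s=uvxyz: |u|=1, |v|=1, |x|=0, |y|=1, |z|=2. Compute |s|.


|s| = |u| + |v| + |x| + |y| + |z|
= 1 + 1 + 0 + 1 + 2
= 2 + 0 + 3
= 2 + 3
= 5

5


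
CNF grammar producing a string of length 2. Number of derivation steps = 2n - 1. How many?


Chomsky Normal Form derivation:
String length n = 2
Each step either:
  - Splits a nonterminal into two (n-1 such steps)
  - Converts a nonterminal to terminal (n such steps)
Total = (n-1) + n = 2n - 1
= 2(2) - 1
= 4 - 1
= 3

3


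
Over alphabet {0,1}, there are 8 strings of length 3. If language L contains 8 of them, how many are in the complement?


Alphabet: {0,1}
String length: 3
Total strings of length 3 = 2^3 = 8
Strings in L = 8
Complement = total - |L|
= 8 - 8
= 0

0


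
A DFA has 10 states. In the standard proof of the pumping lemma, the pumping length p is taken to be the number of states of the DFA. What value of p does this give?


Pumping lemma for regular languages (standard proof):
Take p = |Q|, the number of DFA states.
Any string of length >= |Q| passes through |Q|+1 states while reading its first |Q| symbols,
so by pigeonhole some state repeats, giving the loop that can be pumped.
Here |Q| = 10
Therefore the proof uses p = 10

10


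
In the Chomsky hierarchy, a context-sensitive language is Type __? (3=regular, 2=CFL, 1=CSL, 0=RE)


Chomsky hierarchy levels:
  Type 3: Regular (DFA/NFA/regex)
  Type 2: Context-free (PDA)
  Type 1: Context-sensitive
  Type 0: Recursively enumerable (TM)
'context-sensitive' corresponds to Type 1

1
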